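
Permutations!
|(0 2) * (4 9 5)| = |(0 2)(4 9 5)| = 6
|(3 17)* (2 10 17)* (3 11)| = |(2 10 17 11 3)| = 5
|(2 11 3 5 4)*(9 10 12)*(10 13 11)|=|(2 10 12 9 13 11 3 5 4)|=9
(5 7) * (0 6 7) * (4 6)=(0 4 6 7 5)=[4, 1, 2, 3, 6, 0, 7, 5]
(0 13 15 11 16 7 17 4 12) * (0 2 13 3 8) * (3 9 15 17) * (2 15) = (0 9 2 13 17 4 12 15 11 16 7 3 8) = [9, 1, 13, 8, 12, 5, 6, 3, 0, 2, 10, 16, 15, 17, 14, 11, 7, 4]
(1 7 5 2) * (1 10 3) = [0, 7, 10, 1, 4, 2, 6, 5, 8, 9, 3] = (1 7 5 2 10 3)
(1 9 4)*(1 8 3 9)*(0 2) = (0 2)(3 9 4 8) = [2, 1, 0, 9, 8, 5, 6, 7, 3, 4]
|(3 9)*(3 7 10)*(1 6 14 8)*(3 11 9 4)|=|(1 6 14 8)(3 4)(7 10 11 9)|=4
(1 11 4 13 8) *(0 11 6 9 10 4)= (0 11)(1 6 9 10 4 13 8)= [11, 6, 2, 3, 13, 5, 9, 7, 1, 10, 4, 0, 12, 8]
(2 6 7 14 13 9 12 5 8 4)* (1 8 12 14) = (1 8 4 2 6 7)(5 12)(9 14 13) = [0, 8, 6, 3, 2, 12, 7, 1, 4, 14, 10, 11, 5, 9, 13]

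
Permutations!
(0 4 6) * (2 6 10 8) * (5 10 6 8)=(0 4 6)(2 8)(5 10)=[4, 1, 8, 3, 6, 10, 0, 7, 2, 9, 5]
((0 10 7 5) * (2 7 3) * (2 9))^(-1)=(0 5 7 2 9 3 10)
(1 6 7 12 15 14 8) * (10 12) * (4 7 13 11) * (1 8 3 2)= [0, 6, 1, 2, 7, 5, 13, 10, 8, 9, 12, 4, 15, 11, 3, 14]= (1 6 13 11 4 7 10 12 15 14 3 2)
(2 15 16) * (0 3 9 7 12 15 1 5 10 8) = (0 3 9 7 12 15 16 2 1 5 10 8) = [3, 5, 1, 9, 4, 10, 6, 12, 0, 7, 8, 11, 15, 13, 14, 16, 2]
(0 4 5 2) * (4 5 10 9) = (0 5 2)(4 10 9) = [5, 1, 0, 3, 10, 2, 6, 7, 8, 4, 9]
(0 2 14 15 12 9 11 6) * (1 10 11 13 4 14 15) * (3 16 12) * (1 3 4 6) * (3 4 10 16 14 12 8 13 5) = (0 2 15 10 11 1 16 8 13 6)(3 14 4 12 9 5) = [2, 16, 15, 14, 12, 3, 0, 7, 13, 5, 11, 1, 9, 6, 4, 10, 8]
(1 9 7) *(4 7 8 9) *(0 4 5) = (0 4 7 1 5)(8 9) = [4, 5, 2, 3, 7, 0, 6, 1, 9, 8]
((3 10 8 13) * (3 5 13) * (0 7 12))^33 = (5 13)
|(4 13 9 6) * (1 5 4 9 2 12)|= |(1 5 4 13 2 12)(6 9)|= 6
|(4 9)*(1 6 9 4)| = 3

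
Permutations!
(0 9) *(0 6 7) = (0 9 6 7) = [9, 1, 2, 3, 4, 5, 7, 0, 8, 6]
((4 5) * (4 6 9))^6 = ((4 5 6 9))^6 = (4 6)(5 9)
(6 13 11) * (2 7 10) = [0, 1, 7, 3, 4, 5, 13, 10, 8, 9, 2, 6, 12, 11] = (2 7 10)(6 13 11)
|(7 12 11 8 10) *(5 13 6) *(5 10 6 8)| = |(5 13 8 6 10 7 12 11)| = 8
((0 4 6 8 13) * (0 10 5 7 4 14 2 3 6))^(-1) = (0 4 7 5 10 13 8 6 3 2 14)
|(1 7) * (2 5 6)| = 6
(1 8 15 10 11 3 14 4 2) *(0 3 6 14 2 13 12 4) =(0 3 2 1 8 15 10 11 6 14)(4 13 12) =[3, 8, 1, 2, 13, 5, 14, 7, 15, 9, 11, 6, 4, 12, 0, 10]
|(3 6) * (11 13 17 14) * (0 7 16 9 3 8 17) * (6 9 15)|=10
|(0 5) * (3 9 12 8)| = 4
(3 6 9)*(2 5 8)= (2 5 8)(3 6 9)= [0, 1, 5, 6, 4, 8, 9, 7, 2, 3]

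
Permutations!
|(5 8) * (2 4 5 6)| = 5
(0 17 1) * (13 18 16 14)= (0 17 1)(13 18 16 14)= [17, 0, 2, 3, 4, 5, 6, 7, 8, 9, 10, 11, 12, 18, 13, 15, 14, 1, 16]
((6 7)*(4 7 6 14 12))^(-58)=(4 14)(7 12)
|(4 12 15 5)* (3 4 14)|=6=|(3 4 12 15 5 14)|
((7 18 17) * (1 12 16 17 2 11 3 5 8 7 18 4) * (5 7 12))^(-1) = ((1 5 8 12 16 17 18 2 11 3 7 4))^(-1) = (1 4 7 3 11 2 18 17 16 12 8 5)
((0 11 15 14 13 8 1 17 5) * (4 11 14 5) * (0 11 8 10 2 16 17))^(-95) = ((0 14 13 10 2 16 17 4 8 1)(5 11 15))^(-95) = (0 16)(1 2)(4 13)(5 11 15)(8 10)(14 17)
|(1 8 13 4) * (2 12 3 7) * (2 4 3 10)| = |(1 8 13 3 7 4)(2 12 10)| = 6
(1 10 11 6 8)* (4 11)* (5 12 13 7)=(1 10 4 11 6 8)(5 12 13 7)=[0, 10, 2, 3, 11, 12, 8, 5, 1, 9, 4, 6, 13, 7]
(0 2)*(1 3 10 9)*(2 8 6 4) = [8, 3, 0, 10, 2, 5, 4, 7, 6, 1, 9] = (0 8 6 4 2)(1 3 10 9)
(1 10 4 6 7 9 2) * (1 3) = (1 10 4 6 7 9 2 3) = [0, 10, 3, 1, 6, 5, 7, 9, 8, 2, 4]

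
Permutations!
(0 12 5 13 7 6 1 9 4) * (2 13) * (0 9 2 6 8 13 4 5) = (0 12)(1 2 4 9 5 6)(7 8 13) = [12, 2, 4, 3, 9, 6, 1, 8, 13, 5, 10, 11, 0, 7]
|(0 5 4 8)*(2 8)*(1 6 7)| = |(0 5 4 2 8)(1 6 7)| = 15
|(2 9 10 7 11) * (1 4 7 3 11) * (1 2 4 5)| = |(1 5)(2 9 10 3 11 4 7)| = 14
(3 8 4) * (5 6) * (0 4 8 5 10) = (0 4 3 5 6 10) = [4, 1, 2, 5, 3, 6, 10, 7, 8, 9, 0]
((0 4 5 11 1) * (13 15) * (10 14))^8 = (15)(0 11 4 1 5)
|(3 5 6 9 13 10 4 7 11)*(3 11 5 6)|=|(3 6 9 13 10 4 7 5)|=8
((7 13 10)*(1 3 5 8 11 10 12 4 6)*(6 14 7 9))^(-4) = ((1 3 5 8 11 10 9 6)(4 14 7 13 12))^(-4) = (1 11)(3 10)(4 14 7 13 12)(5 9)(6 8)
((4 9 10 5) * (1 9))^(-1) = ((1 9 10 5 4))^(-1) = (1 4 5 10 9)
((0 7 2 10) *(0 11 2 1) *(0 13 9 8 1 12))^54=(1 9)(8 13)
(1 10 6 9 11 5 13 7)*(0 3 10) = [3, 0, 2, 10, 4, 13, 9, 1, 8, 11, 6, 5, 12, 7] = (0 3 10 6 9 11 5 13 7 1)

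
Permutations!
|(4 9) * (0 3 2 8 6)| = 10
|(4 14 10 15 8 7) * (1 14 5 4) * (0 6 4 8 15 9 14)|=21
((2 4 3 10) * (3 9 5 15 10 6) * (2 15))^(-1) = (2 5 9 4)(3 6)(10 15)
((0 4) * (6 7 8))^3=((0 4)(6 7 8))^3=(8)(0 4)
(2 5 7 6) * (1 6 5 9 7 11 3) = [0, 6, 9, 1, 4, 11, 2, 5, 8, 7, 10, 3] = (1 6 2 9 7 5 11 3)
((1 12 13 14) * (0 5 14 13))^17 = (0 14 12 5 1)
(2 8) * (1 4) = (1 4)(2 8) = [0, 4, 8, 3, 1, 5, 6, 7, 2]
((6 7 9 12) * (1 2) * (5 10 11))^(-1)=(1 2)(5 11 10)(6 12 9 7)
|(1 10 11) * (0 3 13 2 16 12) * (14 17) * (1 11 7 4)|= |(0 3 13 2 16 12)(1 10 7 4)(14 17)|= 12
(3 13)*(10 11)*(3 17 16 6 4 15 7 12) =(3 13 17 16 6 4 15 7 12)(10 11) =[0, 1, 2, 13, 15, 5, 4, 12, 8, 9, 11, 10, 3, 17, 14, 7, 6, 16]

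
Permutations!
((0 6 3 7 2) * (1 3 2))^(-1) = ((0 6 2)(1 3 7))^(-1) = (0 2 6)(1 7 3)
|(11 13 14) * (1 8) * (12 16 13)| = |(1 8)(11 12 16 13 14)| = 10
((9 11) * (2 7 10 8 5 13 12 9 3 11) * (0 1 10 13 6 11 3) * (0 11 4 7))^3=((0 1 10 8 5 6 4 7 13 12 9 2))^3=(0 8 4 12)(1 5 7 9)(2 10 6 13)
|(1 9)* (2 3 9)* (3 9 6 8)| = |(1 2 9)(3 6 8)| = 3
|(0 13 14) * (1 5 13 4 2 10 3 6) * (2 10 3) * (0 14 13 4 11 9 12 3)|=11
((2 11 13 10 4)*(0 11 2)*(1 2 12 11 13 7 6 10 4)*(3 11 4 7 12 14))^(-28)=(0 3 10)(1 13 11)(2 7 12)(4 14 6)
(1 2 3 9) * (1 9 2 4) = (9)(1 4)(2 3) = [0, 4, 3, 2, 1, 5, 6, 7, 8, 9]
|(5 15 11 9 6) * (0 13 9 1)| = |(0 13 9 6 5 15 11 1)| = 8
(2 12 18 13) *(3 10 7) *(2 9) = (2 12 18 13 9)(3 10 7) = [0, 1, 12, 10, 4, 5, 6, 3, 8, 2, 7, 11, 18, 9, 14, 15, 16, 17, 13]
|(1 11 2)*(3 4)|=|(1 11 2)(3 4)|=6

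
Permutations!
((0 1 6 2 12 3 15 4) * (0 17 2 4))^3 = (0 4 12)(1 17 3)(2 15 6)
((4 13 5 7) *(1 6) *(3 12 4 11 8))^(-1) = ((1 6)(3 12 4 13 5 7 11 8))^(-1) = (1 6)(3 8 11 7 5 13 4 12)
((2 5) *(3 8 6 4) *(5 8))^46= ((2 8 6 4 3 5))^46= (2 3 6)(4 8 5)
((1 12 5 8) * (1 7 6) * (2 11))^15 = ((1 12 5 8 7 6)(2 11))^15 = (1 8)(2 11)(5 6)(7 12)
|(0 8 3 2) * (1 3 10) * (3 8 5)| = 12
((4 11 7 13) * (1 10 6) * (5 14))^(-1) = (1 6 10)(4 13 7 11)(5 14)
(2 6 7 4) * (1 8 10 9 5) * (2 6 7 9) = (1 8 10 2 7 4 6 9 5) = [0, 8, 7, 3, 6, 1, 9, 4, 10, 5, 2]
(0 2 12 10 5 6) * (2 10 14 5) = [10, 1, 12, 3, 4, 6, 0, 7, 8, 9, 2, 11, 14, 13, 5] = (0 10 2 12 14 5 6)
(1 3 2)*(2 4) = (1 3 4 2) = [0, 3, 1, 4, 2]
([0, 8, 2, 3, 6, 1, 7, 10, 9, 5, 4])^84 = [0, 1, 2, 3, 4, 5, 6, 7, 8, 9, 10]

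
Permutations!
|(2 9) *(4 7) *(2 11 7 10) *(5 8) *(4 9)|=|(2 4 10)(5 8)(7 9 11)|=6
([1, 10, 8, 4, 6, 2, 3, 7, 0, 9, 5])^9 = (0 5)(1 2)(8 10)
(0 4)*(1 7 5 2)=[4, 7, 1, 3, 0, 2, 6, 5]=(0 4)(1 7 5 2)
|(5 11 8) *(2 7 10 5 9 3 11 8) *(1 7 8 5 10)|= 10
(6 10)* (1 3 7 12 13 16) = [0, 3, 2, 7, 4, 5, 10, 12, 8, 9, 6, 11, 13, 16, 14, 15, 1] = (1 3 7 12 13 16)(6 10)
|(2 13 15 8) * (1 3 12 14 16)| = |(1 3 12 14 16)(2 13 15 8)| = 20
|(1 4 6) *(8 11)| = 6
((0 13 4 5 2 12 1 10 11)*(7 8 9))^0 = (13)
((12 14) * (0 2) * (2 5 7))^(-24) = (14)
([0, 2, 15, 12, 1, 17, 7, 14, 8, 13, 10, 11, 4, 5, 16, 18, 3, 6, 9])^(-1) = (1 4 12 3 16 14 7 6 17 5 13 9 18 15 2)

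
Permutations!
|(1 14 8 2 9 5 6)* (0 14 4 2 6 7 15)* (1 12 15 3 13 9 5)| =|(0 14 8 6 12 15)(1 4 2 5 7 3 13 9)| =24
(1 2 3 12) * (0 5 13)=(0 5 13)(1 2 3 12)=[5, 2, 3, 12, 4, 13, 6, 7, 8, 9, 10, 11, 1, 0]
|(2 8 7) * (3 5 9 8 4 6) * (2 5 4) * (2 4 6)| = 4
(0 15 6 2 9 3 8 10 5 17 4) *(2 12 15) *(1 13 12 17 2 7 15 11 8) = (0 7 15 6 17 4)(1 13 12 11 8 10 5 2 9 3) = [7, 13, 9, 1, 0, 2, 17, 15, 10, 3, 5, 8, 11, 12, 14, 6, 16, 4]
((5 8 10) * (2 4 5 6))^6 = (10) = ((2 4 5 8 10 6))^6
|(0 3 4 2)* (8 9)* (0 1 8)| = 7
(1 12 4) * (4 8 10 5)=[0, 12, 2, 3, 1, 4, 6, 7, 10, 9, 5, 11, 8]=(1 12 8 10 5 4)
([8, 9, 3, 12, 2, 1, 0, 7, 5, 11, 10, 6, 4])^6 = (0 6 11 9 1 5 8)(2 12)(3 4)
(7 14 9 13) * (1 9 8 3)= (1 9 13 7 14 8 3)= [0, 9, 2, 1, 4, 5, 6, 14, 3, 13, 10, 11, 12, 7, 8]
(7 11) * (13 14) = [0, 1, 2, 3, 4, 5, 6, 11, 8, 9, 10, 7, 12, 14, 13] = (7 11)(13 14)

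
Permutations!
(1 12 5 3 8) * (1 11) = (1 12 5 3 8 11) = [0, 12, 2, 8, 4, 3, 6, 7, 11, 9, 10, 1, 5]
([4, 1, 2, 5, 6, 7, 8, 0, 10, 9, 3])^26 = [6, 1, 2, 7, 8, 0, 10, 4, 3, 9, 5]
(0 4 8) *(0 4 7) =(0 7)(4 8) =[7, 1, 2, 3, 8, 5, 6, 0, 4]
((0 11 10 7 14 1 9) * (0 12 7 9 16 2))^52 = (0 10 12 14 16)(1 2 11 9 7)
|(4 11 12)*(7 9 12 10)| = 6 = |(4 11 10 7 9 12)|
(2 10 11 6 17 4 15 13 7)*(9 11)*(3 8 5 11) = [0, 1, 10, 8, 15, 11, 17, 2, 5, 3, 9, 6, 12, 7, 14, 13, 16, 4] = (2 10 9 3 8 5 11 6 17 4 15 13 7)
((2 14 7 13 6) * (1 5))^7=(1 5)(2 7 6 14 13)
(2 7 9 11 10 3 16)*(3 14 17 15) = (2 7 9 11 10 14 17 15 3 16) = [0, 1, 7, 16, 4, 5, 6, 9, 8, 11, 14, 10, 12, 13, 17, 3, 2, 15]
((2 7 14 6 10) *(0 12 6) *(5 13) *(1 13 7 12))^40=((0 1 13 5 7 14)(2 12 6 10))^40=(0 7 13)(1 14 5)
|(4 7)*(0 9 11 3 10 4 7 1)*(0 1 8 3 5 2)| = 20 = |(0 9 11 5 2)(3 10 4 8)|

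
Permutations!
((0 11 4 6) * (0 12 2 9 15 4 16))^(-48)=(16)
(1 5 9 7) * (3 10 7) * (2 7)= (1 5 9 3 10 2 7)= [0, 5, 7, 10, 4, 9, 6, 1, 8, 3, 2]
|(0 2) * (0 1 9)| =4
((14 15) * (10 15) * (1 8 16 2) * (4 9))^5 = (1 8 16 2)(4 9)(10 14 15)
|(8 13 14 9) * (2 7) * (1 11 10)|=12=|(1 11 10)(2 7)(8 13 14 9)|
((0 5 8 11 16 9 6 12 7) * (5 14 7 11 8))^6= (6 12 11 16 9)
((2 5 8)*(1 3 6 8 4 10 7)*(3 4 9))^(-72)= ((1 4 10 7)(2 5 9 3 6 8))^(-72)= (10)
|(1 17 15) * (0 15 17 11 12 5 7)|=7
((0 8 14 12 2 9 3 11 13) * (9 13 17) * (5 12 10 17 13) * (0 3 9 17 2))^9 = (17)(0 14 2 12 8 10 5)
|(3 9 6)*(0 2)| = 6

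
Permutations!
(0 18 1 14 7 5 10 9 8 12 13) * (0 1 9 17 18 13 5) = (0 13 1 14 7)(5 10 17 18 9 8 12) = [13, 14, 2, 3, 4, 10, 6, 0, 12, 8, 17, 11, 5, 1, 7, 15, 16, 18, 9]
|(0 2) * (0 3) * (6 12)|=6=|(0 2 3)(6 12)|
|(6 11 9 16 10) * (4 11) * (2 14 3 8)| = 12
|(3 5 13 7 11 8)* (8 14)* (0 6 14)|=9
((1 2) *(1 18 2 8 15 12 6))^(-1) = (1 6 12 15 8)(2 18)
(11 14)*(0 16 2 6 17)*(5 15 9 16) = (0 5 15 9 16 2 6 17)(11 14) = [5, 1, 6, 3, 4, 15, 17, 7, 8, 16, 10, 14, 12, 13, 11, 9, 2, 0]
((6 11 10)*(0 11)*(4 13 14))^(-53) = (0 6 10 11)(4 13 14)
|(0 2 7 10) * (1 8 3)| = 12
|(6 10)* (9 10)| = |(6 9 10)| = 3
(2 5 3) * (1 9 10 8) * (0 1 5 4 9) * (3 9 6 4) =(0 1)(2 3)(4 6)(5 9 10 8) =[1, 0, 3, 2, 6, 9, 4, 7, 5, 10, 8]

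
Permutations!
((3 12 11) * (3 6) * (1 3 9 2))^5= (1 9 11 3 2 6 12)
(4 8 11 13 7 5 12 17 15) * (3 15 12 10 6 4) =[0, 1, 2, 15, 8, 10, 4, 5, 11, 9, 6, 13, 17, 7, 14, 3, 16, 12] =(3 15)(4 8 11 13 7 5 10 6)(12 17)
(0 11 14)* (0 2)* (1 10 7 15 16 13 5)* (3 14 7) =(0 11 7 15 16 13 5 1 10 3 14 2) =[11, 10, 0, 14, 4, 1, 6, 15, 8, 9, 3, 7, 12, 5, 2, 16, 13]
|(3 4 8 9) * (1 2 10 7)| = 4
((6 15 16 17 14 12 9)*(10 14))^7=((6 15 16 17 10 14 12 9))^7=(6 9 12 14 10 17 16 15)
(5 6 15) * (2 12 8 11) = (2 12 8 11)(5 6 15) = [0, 1, 12, 3, 4, 6, 15, 7, 11, 9, 10, 2, 8, 13, 14, 5]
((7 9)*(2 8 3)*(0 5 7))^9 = (0 5 7 9)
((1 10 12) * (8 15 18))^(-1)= ((1 10 12)(8 15 18))^(-1)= (1 12 10)(8 18 15)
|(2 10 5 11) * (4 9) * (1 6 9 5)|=|(1 6 9 4 5 11 2 10)|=8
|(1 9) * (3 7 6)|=6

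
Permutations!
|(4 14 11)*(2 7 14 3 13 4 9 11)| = 6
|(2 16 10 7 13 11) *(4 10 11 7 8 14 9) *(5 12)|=30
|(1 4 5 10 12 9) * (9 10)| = 4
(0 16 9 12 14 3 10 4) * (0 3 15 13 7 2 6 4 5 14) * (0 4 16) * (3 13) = (2 6 16 9 12 4 13 7)(3 10 5 14 15) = [0, 1, 6, 10, 13, 14, 16, 2, 8, 12, 5, 11, 4, 7, 15, 3, 9]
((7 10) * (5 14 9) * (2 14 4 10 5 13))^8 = (14)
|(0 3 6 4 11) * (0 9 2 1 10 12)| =|(0 3 6 4 11 9 2 1 10 12)| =10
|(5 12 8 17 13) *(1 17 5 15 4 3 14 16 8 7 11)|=13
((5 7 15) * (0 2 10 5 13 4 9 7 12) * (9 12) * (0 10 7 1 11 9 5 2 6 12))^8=(0 4 13 15 7 2 10 12 6)(1 9 11)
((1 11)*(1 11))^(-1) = (11)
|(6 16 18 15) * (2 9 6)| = |(2 9 6 16 18 15)| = 6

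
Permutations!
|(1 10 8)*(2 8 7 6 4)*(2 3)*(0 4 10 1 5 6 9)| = |(0 4 3 2 8 5 6 10 7 9)| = 10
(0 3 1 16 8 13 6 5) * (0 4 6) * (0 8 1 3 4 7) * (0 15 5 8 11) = [4, 16, 2, 3, 6, 7, 8, 15, 13, 9, 10, 0, 12, 11, 14, 5, 1] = (0 4 6 8 13 11)(1 16)(5 7 15)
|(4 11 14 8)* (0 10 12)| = |(0 10 12)(4 11 14 8)| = 12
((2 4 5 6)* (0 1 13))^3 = ((0 1 13)(2 4 5 6))^3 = (13)(2 6 5 4)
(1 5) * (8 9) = [0, 5, 2, 3, 4, 1, 6, 7, 9, 8] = (1 5)(8 9)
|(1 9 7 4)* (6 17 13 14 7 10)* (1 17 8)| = 5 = |(1 9 10 6 8)(4 17 13 14 7)|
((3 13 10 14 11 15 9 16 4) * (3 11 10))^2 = (4 15 16 11 9)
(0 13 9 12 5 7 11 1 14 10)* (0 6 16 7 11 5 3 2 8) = [13, 14, 8, 2, 4, 11, 16, 5, 0, 12, 6, 1, 3, 9, 10, 15, 7] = (0 13 9 12 3 2 8)(1 14 10 6 16 7 5 11)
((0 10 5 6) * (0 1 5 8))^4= ((0 10 8)(1 5 6))^4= (0 10 8)(1 5 6)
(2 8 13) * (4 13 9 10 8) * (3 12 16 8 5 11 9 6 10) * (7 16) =(2 4 13)(3 12 7 16 8 6 10 5 11 9) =[0, 1, 4, 12, 13, 11, 10, 16, 6, 3, 5, 9, 7, 2, 14, 15, 8]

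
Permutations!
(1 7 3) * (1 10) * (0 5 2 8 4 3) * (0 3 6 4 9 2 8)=(0 5 8 9 2)(1 7 3 10)(4 6)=[5, 7, 0, 10, 6, 8, 4, 3, 9, 2, 1]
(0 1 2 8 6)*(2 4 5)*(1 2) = (0 2 8 6)(1 4 5) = [2, 4, 8, 3, 5, 1, 0, 7, 6]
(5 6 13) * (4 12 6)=[0, 1, 2, 3, 12, 4, 13, 7, 8, 9, 10, 11, 6, 5]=(4 12 6 13 5)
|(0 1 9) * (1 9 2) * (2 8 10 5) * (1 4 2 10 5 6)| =10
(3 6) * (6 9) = (3 9 6) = [0, 1, 2, 9, 4, 5, 3, 7, 8, 6]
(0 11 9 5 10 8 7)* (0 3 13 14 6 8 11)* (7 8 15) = (3 13 14 6 15 7)(5 10 11 9) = [0, 1, 2, 13, 4, 10, 15, 3, 8, 5, 11, 9, 12, 14, 6, 7]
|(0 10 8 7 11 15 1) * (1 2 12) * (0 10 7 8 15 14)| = 20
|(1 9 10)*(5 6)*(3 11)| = |(1 9 10)(3 11)(5 6)| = 6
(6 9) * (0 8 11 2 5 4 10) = (0 8 11 2 5 4 10)(6 9) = [8, 1, 5, 3, 10, 4, 9, 7, 11, 6, 0, 2]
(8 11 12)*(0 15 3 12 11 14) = (0 15 3 12 8 14) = [15, 1, 2, 12, 4, 5, 6, 7, 14, 9, 10, 11, 8, 13, 0, 3]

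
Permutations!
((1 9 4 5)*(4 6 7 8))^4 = (1 8 9 4 6 5 7)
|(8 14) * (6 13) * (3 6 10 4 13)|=6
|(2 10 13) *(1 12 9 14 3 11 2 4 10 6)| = |(1 12 9 14 3 11 2 6)(4 10 13)| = 24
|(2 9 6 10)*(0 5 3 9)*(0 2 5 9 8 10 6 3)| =6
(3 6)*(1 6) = [0, 6, 2, 1, 4, 5, 3] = (1 6 3)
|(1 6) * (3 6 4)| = 4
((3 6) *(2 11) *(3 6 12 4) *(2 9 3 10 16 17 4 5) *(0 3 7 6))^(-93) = ((0 3 12 5 2 11 9 7 6)(4 10 16 17))^(-93) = (0 9 5)(2 3 7)(4 17 16 10)(6 11 12)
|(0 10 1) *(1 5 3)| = |(0 10 5 3 1)| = 5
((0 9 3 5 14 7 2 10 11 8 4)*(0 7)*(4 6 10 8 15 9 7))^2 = ((0 7 2 8 6 10 11 15 9 3 5 14))^2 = (0 2 6 11 9 5)(3 14 7 8 10 15)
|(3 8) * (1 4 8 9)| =5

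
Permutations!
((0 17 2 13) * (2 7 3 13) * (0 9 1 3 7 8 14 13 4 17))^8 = ((1 3 4 17 8 14 13 9))^8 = (17)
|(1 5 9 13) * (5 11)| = 5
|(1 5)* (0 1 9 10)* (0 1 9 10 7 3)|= 12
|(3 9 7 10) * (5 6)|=|(3 9 7 10)(5 6)|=4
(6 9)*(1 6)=(1 6 9)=[0, 6, 2, 3, 4, 5, 9, 7, 8, 1]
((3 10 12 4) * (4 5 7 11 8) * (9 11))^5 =(3 9 10 11 12 8 5 4 7)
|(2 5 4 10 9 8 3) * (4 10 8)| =|(2 5 10 9 4 8 3)| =7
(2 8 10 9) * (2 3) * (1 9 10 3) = [0, 9, 8, 2, 4, 5, 6, 7, 3, 1, 10] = (10)(1 9)(2 8 3)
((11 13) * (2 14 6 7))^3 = (2 7 6 14)(11 13) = ((2 14 6 7)(11 13))^3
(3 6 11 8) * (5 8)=(3 6 11 5 8)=[0, 1, 2, 6, 4, 8, 11, 7, 3, 9, 10, 5]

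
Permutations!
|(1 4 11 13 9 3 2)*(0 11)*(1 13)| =4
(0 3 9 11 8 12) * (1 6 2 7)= (0 3 9 11 8 12)(1 6 2 7)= [3, 6, 7, 9, 4, 5, 2, 1, 12, 11, 10, 8, 0]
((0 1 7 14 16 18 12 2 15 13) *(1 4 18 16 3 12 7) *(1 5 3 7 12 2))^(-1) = ((0 4 18 12 1 5 3 2 15 13)(7 14))^(-1) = (0 13 15 2 3 5 1 12 18 4)(7 14)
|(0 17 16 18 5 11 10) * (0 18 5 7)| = 8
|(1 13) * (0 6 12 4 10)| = |(0 6 12 4 10)(1 13)| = 10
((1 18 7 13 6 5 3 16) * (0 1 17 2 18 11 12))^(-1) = ((0 1 11 12)(2 18 7 13 6 5 3 16 17))^(-1) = (0 12 11 1)(2 17 16 3 5 6 13 7 18)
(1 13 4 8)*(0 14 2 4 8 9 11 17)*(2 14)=(0 2 4 9 11 17)(1 13 8)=[2, 13, 4, 3, 9, 5, 6, 7, 1, 11, 10, 17, 12, 8, 14, 15, 16, 0]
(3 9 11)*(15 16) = (3 9 11)(15 16) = [0, 1, 2, 9, 4, 5, 6, 7, 8, 11, 10, 3, 12, 13, 14, 16, 15]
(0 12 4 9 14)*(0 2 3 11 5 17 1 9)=(0 12 4)(1 9 14 2 3 11 5 17)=[12, 9, 3, 11, 0, 17, 6, 7, 8, 14, 10, 5, 4, 13, 2, 15, 16, 1]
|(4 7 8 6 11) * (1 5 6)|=7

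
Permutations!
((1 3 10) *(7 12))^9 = (7 12)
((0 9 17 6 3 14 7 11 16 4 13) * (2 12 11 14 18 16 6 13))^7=(0 13 17 9)(2 4 16 18 3 6 11 12)(7 14)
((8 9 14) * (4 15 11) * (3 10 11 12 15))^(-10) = (15)(3 11)(4 10)(8 14 9)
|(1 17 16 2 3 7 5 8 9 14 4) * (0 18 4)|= |(0 18 4 1 17 16 2 3 7 5 8 9 14)|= 13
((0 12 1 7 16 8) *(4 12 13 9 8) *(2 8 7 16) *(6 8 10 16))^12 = ((0 13 9 7 2 10 16 4 12 1 6 8))^12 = (16)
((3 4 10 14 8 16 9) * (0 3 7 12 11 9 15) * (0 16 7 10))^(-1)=(0 4 3)(7 8 14 10 9 11 12)(15 16)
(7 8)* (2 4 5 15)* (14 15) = (2 4 5 14 15)(7 8) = [0, 1, 4, 3, 5, 14, 6, 8, 7, 9, 10, 11, 12, 13, 15, 2]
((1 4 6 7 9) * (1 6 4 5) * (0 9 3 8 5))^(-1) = (0 1 5 8 3 7 6 9) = ((0 9 6 7 3 8 5 1))^(-1)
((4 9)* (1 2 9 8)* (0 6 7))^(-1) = (0 7 6)(1 8 4 9 2)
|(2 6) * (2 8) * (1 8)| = |(1 8 2 6)| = 4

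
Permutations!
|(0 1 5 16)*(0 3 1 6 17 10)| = 4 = |(0 6 17 10)(1 5 16 3)|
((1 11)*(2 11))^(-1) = (1 11 2)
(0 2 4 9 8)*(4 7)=(0 2 7 4 9 8)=[2, 1, 7, 3, 9, 5, 6, 4, 0, 8]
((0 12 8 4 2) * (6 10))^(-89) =(0 12 8 4 2)(6 10)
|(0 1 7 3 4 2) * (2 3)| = |(0 1 7 2)(3 4)| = 4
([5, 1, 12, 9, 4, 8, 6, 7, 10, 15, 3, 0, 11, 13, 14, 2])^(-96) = (0 3 12 8 15)(2 5 9 11 10)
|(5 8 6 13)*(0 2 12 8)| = 7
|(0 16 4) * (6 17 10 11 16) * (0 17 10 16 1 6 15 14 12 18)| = 60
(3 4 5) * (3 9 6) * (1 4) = (1 4 5 9 6 3) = [0, 4, 2, 1, 5, 9, 3, 7, 8, 6]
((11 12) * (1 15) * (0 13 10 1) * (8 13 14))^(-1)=((0 14 8 13 10 1 15)(11 12))^(-1)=(0 15 1 10 13 8 14)(11 12)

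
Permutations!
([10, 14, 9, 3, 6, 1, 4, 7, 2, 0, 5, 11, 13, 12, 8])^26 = [5, 8, 0, 3, 4, 14, 6, 7, 9, 10, 1, 11, 12, 13, 2]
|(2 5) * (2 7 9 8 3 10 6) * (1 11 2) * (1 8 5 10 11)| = |(2 10 6 8 3 11)(5 7 9)| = 6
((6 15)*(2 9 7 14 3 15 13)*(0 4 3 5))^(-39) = (0 13 5 6 14 15 7 3 9 4 2)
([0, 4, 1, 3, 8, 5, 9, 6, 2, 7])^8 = [0, 1, 2, 3, 4, 5, 7, 9, 8, 6]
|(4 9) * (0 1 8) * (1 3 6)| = |(0 3 6 1 8)(4 9)| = 10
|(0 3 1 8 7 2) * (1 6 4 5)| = 9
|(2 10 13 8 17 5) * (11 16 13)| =|(2 10 11 16 13 8 17 5)| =8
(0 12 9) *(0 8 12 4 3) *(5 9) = (0 4 3)(5 9 8 12) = [4, 1, 2, 0, 3, 9, 6, 7, 12, 8, 10, 11, 5]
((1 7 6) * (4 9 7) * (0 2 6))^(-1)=(0 7 9 4 1 6 2)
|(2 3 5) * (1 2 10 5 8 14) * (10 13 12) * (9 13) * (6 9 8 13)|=|(1 2 3 13 12 10 5 8 14)(6 9)|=18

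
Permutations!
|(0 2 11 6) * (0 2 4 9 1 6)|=|(0 4 9 1 6 2 11)|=7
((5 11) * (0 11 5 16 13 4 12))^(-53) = ((0 11 16 13 4 12))^(-53) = (0 11 16 13 4 12)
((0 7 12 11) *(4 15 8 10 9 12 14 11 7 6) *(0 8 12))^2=(0 4 12 14 8 9 6 15 7 11 10)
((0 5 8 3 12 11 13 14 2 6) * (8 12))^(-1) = (0 6 2 14 13 11 12 5)(3 8)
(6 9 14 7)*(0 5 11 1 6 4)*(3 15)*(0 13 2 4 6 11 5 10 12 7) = (0 10 12 7 6 9 14)(1 11)(2 4 13)(3 15) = [10, 11, 4, 15, 13, 5, 9, 6, 8, 14, 12, 1, 7, 2, 0, 3]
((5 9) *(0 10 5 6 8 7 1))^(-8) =(10)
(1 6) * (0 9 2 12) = (0 9 2 12)(1 6) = [9, 6, 12, 3, 4, 5, 1, 7, 8, 2, 10, 11, 0]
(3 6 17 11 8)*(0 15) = (0 15)(3 6 17 11 8) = [15, 1, 2, 6, 4, 5, 17, 7, 3, 9, 10, 8, 12, 13, 14, 0, 16, 11]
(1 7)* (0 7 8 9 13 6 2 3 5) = (0 7 1 8 9 13 6 2 3 5) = [7, 8, 3, 5, 4, 0, 2, 1, 9, 13, 10, 11, 12, 6]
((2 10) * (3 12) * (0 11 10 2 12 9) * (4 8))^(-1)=(0 9 3 12 10 11)(4 8)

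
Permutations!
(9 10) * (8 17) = (8 17)(9 10) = [0, 1, 2, 3, 4, 5, 6, 7, 17, 10, 9, 11, 12, 13, 14, 15, 16, 8]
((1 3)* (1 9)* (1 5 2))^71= (1 3 9 5 2)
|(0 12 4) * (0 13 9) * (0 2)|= |(0 12 4 13 9 2)|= 6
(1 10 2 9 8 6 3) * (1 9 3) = (1 10 2 3 9 8 6) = [0, 10, 3, 9, 4, 5, 1, 7, 6, 8, 2]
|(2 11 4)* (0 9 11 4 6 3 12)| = |(0 9 11 6 3 12)(2 4)| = 6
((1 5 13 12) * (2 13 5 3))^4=(1 12 13 2 3)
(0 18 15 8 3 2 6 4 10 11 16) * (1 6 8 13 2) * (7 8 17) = (0 18 15 13 2 17 7 8 3 1 6 4 10 11 16) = [18, 6, 17, 1, 10, 5, 4, 8, 3, 9, 11, 16, 12, 2, 14, 13, 0, 7, 15]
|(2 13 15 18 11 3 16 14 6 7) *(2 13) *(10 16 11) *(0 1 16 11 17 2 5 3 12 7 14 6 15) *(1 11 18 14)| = |(0 11 12 7 13)(1 16 6)(2 5 3 17)(10 18)(14 15)| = 60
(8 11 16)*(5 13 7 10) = (5 13 7 10)(8 11 16) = [0, 1, 2, 3, 4, 13, 6, 10, 11, 9, 5, 16, 12, 7, 14, 15, 8]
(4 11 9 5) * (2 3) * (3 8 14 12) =(2 8 14 12 3)(4 11 9 5) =[0, 1, 8, 2, 11, 4, 6, 7, 14, 5, 10, 9, 3, 13, 12]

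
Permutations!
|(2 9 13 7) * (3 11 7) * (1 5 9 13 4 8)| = |(1 5 9 4 8)(2 13 3 11 7)| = 5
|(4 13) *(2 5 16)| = 6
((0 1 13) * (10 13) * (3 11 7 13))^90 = ((0 1 10 3 11 7 13))^90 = (0 13 7 11 3 10 1)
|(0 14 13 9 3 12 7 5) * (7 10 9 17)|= |(0 14 13 17 7 5)(3 12 10 9)|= 12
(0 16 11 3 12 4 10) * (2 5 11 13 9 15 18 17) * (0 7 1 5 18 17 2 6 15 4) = (0 16 13 9 4 10 7 1 5 11 3 12)(2 18)(6 15 17) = [16, 5, 18, 12, 10, 11, 15, 1, 8, 4, 7, 3, 0, 9, 14, 17, 13, 6, 2]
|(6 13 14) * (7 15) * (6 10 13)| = |(7 15)(10 13 14)| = 6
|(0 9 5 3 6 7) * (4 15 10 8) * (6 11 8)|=|(0 9 5 3 11 8 4 15 10 6 7)|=11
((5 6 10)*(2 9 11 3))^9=(2 9 11 3)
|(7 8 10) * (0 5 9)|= 3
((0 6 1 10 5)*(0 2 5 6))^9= (10)(2 5)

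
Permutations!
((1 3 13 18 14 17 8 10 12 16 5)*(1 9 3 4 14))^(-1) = (1 18 13 3 9 5 16 12 10 8 17 14 4)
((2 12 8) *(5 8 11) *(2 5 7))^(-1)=((2 12 11 7)(5 8))^(-1)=(2 7 11 12)(5 8)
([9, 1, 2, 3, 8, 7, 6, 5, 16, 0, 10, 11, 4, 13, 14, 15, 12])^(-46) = [0, 1, 2, 3, 16, 5, 6, 7, 12, 9, 10, 11, 8, 13, 14, 15, 4]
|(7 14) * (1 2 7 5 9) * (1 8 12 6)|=9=|(1 2 7 14 5 9 8 12 6)|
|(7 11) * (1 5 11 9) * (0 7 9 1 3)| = |(0 7 1 5 11 9 3)| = 7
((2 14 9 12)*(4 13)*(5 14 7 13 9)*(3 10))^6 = (14)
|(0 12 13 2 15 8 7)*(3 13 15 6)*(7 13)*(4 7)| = |(0 12 15 8 13 2 6 3 4 7)| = 10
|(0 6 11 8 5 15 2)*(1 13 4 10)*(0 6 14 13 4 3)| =12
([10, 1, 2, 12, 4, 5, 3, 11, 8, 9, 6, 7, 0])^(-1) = (0 12 3 6 10)(7 11)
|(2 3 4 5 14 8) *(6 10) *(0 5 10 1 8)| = 21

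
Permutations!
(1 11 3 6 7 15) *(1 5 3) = (1 11)(3 6 7 15 5) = [0, 11, 2, 6, 4, 3, 7, 15, 8, 9, 10, 1, 12, 13, 14, 5]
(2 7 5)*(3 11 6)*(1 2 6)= (1 2 7 5 6 3 11)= [0, 2, 7, 11, 4, 6, 3, 5, 8, 9, 10, 1]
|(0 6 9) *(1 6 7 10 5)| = 7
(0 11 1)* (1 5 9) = [11, 0, 2, 3, 4, 9, 6, 7, 8, 1, 10, 5] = (0 11 5 9 1)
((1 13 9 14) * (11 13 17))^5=(1 14 9 13 11 17)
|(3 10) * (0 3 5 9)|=|(0 3 10 5 9)|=5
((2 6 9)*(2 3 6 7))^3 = (9)(2 7)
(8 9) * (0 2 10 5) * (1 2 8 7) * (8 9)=(0 9 7 1 2 10 5)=[9, 2, 10, 3, 4, 0, 6, 1, 8, 7, 5]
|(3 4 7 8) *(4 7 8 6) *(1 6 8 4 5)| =|(1 6 5)(3 7 8)| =3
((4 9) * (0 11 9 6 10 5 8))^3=(0 4 5 11 6 8 9 10)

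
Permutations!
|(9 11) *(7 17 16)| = 6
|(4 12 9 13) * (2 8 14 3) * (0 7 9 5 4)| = 12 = |(0 7 9 13)(2 8 14 3)(4 12 5)|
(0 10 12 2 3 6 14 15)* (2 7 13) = (0 10 12 7 13 2 3 6 14 15) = [10, 1, 3, 6, 4, 5, 14, 13, 8, 9, 12, 11, 7, 2, 15, 0]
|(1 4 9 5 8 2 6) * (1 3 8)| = 4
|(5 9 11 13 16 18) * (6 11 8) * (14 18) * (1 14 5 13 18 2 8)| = 11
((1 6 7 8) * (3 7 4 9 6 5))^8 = ((1 5 3 7 8)(4 9 6))^8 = (1 7 5 8 3)(4 6 9)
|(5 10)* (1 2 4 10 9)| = 6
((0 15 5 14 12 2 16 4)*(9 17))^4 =(17)(0 12)(2 15)(4 14)(5 16)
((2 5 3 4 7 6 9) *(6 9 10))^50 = ((2 5 3 4 7 9)(6 10))^50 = (10)(2 3 7)(4 9 5)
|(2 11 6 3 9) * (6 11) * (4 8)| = |(11)(2 6 3 9)(4 8)| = 4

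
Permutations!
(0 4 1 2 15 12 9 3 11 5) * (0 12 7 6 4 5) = (0 5 12 9 3 11)(1 2 15 7 6 4) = [5, 2, 15, 11, 1, 12, 4, 6, 8, 3, 10, 0, 9, 13, 14, 7]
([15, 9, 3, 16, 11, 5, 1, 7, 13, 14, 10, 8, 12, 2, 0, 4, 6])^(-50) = (0 4 8 2 16 1 14 15 11 13 3 6 9)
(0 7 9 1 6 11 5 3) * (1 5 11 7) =(11)(0 1 6 7 9 5 3) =[1, 6, 2, 0, 4, 3, 7, 9, 8, 5, 10, 11]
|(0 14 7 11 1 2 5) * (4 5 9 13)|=10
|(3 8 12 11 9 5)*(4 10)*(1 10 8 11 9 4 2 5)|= 10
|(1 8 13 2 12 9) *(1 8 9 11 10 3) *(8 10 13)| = 4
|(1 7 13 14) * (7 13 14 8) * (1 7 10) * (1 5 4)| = |(1 13 8 10 5 4)(7 14)| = 6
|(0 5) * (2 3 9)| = |(0 5)(2 3 9)| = 6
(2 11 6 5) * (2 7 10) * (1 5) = (1 5 7 10 2 11 6) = [0, 5, 11, 3, 4, 7, 1, 10, 8, 9, 2, 6]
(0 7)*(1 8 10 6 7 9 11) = (0 9 11 1 8 10 6 7) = [9, 8, 2, 3, 4, 5, 7, 0, 10, 11, 6, 1]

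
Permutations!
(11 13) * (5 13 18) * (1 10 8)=(1 10 8)(5 13 11 18)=[0, 10, 2, 3, 4, 13, 6, 7, 1, 9, 8, 18, 12, 11, 14, 15, 16, 17, 5]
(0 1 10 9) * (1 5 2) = (0 5 2 1 10 9) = [5, 10, 1, 3, 4, 2, 6, 7, 8, 0, 9]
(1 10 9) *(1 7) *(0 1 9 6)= (0 1 10 6)(7 9)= [1, 10, 2, 3, 4, 5, 0, 9, 8, 7, 6]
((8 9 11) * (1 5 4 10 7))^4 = (1 7 10 4 5)(8 9 11)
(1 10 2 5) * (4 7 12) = (1 10 2 5)(4 7 12) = [0, 10, 5, 3, 7, 1, 6, 12, 8, 9, 2, 11, 4]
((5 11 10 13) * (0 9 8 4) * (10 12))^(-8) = (5 12 13 11 10)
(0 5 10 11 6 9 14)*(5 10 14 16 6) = (0 10 11 5 14)(6 9 16) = [10, 1, 2, 3, 4, 14, 9, 7, 8, 16, 11, 5, 12, 13, 0, 15, 6]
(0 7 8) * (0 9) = (0 7 8 9) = [7, 1, 2, 3, 4, 5, 6, 8, 9, 0]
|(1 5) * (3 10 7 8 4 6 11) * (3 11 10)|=10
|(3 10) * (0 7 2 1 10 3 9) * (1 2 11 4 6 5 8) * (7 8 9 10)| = 9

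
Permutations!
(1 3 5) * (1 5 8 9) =(1 3 8 9) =[0, 3, 2, 8, 4, 5, 6, 7, 9, 1]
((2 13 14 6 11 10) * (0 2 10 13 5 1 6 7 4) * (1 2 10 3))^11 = (0 10 3 1 6 11 13 14 7 4)(2 5)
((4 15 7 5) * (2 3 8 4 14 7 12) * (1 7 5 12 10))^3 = (1 2 4)(3 15 7)(5 14)(8 10 12)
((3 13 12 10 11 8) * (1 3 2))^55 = (1 2 8 11 10 12 13 3)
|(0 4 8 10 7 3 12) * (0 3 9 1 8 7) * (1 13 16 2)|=10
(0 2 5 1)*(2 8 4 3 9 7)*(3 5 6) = (0 8 4 5 1)(2 6 3 9 7) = [8, 0, 6, 9, 5, 1, 3, 2, 4, 7]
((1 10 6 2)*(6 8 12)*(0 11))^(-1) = ((0 11)(1 10 8 12 6 2))^(-1) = (0 11)(1 2 6 12 8 10)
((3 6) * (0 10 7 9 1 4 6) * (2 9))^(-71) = ((0 10 7 2 9 1 4 6 3))^(-71) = (0 10 7 2 9 1 4 6 3)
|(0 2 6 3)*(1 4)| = 4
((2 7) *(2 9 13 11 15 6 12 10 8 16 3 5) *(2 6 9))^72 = ((2 7)(3 5 6 12 10 8 16)(9 13 11 15))^72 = (3 6 10 16 5 12 8)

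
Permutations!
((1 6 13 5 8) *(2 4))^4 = (1 8 5 13 6)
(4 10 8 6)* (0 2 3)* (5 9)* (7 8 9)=(0 2 3)(4 10 9 5 7 8 6)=[2, 1, 3, 0, 10, 7, 4, 8, 6, 5, 9]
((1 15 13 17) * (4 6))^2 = (1 13)(15 17)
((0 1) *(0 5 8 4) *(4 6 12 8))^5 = (0 1 5 4)(6 8 12)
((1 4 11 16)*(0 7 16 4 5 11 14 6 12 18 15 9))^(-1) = ((0 7 16 1 5 11 4 14 6 12 18 15 9))^(-1) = (0 9 15 18 12 6 14 4 11 5 1 16 7)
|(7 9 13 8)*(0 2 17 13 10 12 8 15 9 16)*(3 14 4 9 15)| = 13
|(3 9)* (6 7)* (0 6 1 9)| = |(0 6 7 1 9 3)| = 6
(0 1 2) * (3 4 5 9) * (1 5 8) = (0 5 9 3 4 8 1 2) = [5, 2, 0, 4, 8, 9, 6, 7, 1, 3]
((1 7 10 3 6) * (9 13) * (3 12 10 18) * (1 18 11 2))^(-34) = ((1 7 11 2)(3 6 18)(9 13)(10 12))^(-34) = (1 11)(2 7)(3 18 6)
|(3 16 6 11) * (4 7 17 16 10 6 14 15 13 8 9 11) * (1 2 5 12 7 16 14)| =|(1 2 5 12 7 17 14 15 13 8 9 11 3 10 6 4 16)| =17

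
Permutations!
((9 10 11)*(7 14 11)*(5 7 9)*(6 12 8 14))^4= (5 8 7 14 6 11 12)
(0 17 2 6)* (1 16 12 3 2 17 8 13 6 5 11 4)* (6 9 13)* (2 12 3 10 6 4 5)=(17)(0 8 4 1 16 3 12 10 6)(5 11)(9 13)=[8, 16, 2, 12, 1, 11, 0, 7, 4, 13, 6, 5, 10, 9, 14, 15, 3, 17]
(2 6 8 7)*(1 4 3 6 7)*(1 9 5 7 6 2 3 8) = (1 4 8 9 5 7 3 2 6) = [0, 4, 6, 2, 8, 7, 1, 3, 9, 5]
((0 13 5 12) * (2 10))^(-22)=((0 13 5 12)(2 10))^(-22)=(0 5)(12 13)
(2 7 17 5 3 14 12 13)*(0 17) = (0 17 5 3 14 12 13 2 7) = [17, 1, 7, 14, 4, 3, 6, 0, 8, 9, 10, 11, 13, 2, 12, 15, 16, 5]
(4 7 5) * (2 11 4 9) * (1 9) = (1 9 2 11 4 7 5) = [0, 9, 11, 3, 7, 1, 6, 5, 8, 2, 10, 4]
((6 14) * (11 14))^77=(6 14 11)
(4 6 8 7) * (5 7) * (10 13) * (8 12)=(4 6 12 8 5 7)(10 13)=[0, 1, 2, 3, 6, 7, 12, 4, 5, 9, 13, 11, 8, 10]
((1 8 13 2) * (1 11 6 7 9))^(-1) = (1 9 7 6 11 2 13 8)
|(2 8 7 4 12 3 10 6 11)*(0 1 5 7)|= 12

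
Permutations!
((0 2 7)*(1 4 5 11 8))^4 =(0 2 7)(1 8 11 5 4)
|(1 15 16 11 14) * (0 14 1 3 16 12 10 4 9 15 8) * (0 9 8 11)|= |(0 14 3 16)(1 11)(4 8 9 15 12 10)|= 12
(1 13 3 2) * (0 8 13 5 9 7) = (0 8 13 3 2 1 5 9 7) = [8, 5, 1, 2, 4, 9, 6, 0, 13, 7, 10, 11, 12, 3]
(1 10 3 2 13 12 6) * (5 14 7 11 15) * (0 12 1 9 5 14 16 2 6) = (0 12)(1 10 3 6 9 5 16 2 13)(7 11 15 14) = [12, 10, 13, 6, 4, 16, 9, 11, 8, 5, 3, 15, 0, 1, 7, 14, 2]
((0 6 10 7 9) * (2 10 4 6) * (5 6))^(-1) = (0 9 7 10 2)(4 6 5)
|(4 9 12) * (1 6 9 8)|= 6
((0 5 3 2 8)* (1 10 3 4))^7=(0 8 2 3 10 1 4 5)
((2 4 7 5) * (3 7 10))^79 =(2 4 10 3 7 5)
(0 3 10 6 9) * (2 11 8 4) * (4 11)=(0 3 10 6 9)(2 4)(8 11)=[3, 1, 4, 10, 2, 5, 9, 7, 11, 0, 6, 8]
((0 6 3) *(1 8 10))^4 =(0 6 3)(1 8 10)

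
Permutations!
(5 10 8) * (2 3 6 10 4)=(2 3 6 10 8 5 4)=[0, 1, 3, 6, 2, 4, 10, 7, 5, 9, 8]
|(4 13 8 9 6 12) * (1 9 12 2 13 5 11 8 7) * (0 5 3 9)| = |(0 5 11 8 12 4 3 9 6 2 13 7 1)| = 13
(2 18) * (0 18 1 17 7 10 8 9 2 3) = (0 18 3)(1 17 7 10 8 9 2) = [18, 17, 1, 0, 4, 5, 6, 10, 9, 2, 8, 11, 12, 13, 14, 15, 16, 7, 3]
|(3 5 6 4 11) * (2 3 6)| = 3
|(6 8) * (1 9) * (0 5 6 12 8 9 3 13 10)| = 8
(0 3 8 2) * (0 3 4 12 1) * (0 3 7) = (0 4 12 1 3 8 2 7) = [4, 3, 7, 8, 12, 5, 6, 0, 2, 9, 10, 11, 1]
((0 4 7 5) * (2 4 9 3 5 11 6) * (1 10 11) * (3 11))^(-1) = (0 5 3 10 1 7 4 2 6 11 9)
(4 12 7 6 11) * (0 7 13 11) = (0 7 6)(4 12 13 11) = [7, 1, 2, 3, 12, 5, 0, 6, 8, 9, 10, 4, 13, 11]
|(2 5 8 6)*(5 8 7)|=|(2 8 6)(5 7)|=6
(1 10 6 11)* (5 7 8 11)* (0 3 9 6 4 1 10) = (0 3 9 6 5 7 8 11 10 4 1) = [3, 0, 2, 9, 1, 7, 5, 8, 11, 6, 4, 10]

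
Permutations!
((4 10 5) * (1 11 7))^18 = (11)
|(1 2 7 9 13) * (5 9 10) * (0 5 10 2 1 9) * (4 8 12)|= |(0 5)(2 7)(4 8 12)(9 13)|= 6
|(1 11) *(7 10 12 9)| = |(1 11)(7 10 12 9)| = 4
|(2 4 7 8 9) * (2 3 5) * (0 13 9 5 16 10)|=30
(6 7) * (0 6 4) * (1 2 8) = (0 6 7 4)(1 2 8) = [6, 2, 8, 3, 0, 5, 7, 4, 1]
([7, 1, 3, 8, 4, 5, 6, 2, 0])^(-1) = (0 8 3 2 7)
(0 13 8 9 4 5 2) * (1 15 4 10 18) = (0 13 8 9 10 18 1 15 4 5 2) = [13, 15, 0, 3, 5, 2, 6, 7, 9, 10, 18, 11, 12, 8, 14, 4, 16, 17, 1]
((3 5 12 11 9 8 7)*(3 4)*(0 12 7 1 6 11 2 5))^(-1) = ((0 12 2 5 7 4 3)(1 6 11 9 8))^(-1) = (0 3 4 7 5 2 12)(1 8 9 11 6)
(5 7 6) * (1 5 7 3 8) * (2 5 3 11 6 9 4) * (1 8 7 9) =(1 3 7)(2 5 11 6 9 4) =[0, 3, 5, 7, 2, 11, 9, 1, 8, 4, 10, 6]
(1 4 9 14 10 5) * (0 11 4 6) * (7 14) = [11, 6, 2, 3, 9, 1, 0, 14, 8, 7, 5, 4, 12, 13, 10] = (0 11 4 9 7 14 10 5 1 6)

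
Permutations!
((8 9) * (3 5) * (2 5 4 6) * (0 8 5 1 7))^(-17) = ((0 8 9 5 3 4 6 2 1 7))^(-17) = (0 5 6 7 9 4 1 8 3 2)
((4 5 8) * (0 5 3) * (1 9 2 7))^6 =(0 5 8 4 3)(1 2)(7 9)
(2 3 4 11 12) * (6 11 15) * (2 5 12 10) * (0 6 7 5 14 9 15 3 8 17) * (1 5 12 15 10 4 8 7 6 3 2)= (0 3 8 17)(1 5 15 6 11 4 2 7 12 14 9 10)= [3, 5, 7, 8, 2, 15, 11, 12, 17, 10, 1, 4, 14, 13, 9, 6, 16, 0]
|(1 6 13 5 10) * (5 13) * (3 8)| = |(13)(1 6 5 10)(3 8)| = 4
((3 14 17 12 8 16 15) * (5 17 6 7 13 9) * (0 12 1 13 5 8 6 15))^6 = ((0 12 6 7 5 17 1 13 9 8 16)(3 14 15))^6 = (0 1 12 13 6 9 7 8 5 16 17)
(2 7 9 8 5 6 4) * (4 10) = [0, 1, 7, 3, 2, 6, 10, 9, 5, 8, 4] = (2 7 9 8 5 6 10 4)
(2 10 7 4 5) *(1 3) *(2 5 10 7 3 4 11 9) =(1 4 10 3)(2 7 11 9) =[0, 4, 7, 1, 10, 5, 6, 11, 8, 2, 3, 9]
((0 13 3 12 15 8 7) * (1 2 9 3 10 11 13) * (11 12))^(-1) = ((0 1 2 9 3 11 13 10 12 15 8 7))^(-1) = (0 7 8 15 12 10 13 11 3 9 2 1)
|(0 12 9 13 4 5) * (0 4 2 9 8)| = |(0 12 8)(2 9 13)(4 5)| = 6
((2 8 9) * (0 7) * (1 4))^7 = ((0 7)(1 4)(2 8 9))^7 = (0 7)(1 4)(2 8 9)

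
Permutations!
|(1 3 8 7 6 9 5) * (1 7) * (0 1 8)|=12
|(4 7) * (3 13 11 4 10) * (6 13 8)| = 8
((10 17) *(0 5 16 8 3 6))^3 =((0 5 16 8 3 6)(10 17))^3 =(0 8)(3 5)(6 16)(10 17)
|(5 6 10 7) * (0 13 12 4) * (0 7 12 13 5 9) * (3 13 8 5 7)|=24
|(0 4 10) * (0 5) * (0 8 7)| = |(0 4 10 5 8 7)| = 6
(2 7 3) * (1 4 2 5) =(1 4 2 7 3 5) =[0, 4, 7, 5, 2, 1, 6, 3]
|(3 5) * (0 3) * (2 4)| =6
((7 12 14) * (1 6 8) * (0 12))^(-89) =(0 7 14 12)(1 6 8)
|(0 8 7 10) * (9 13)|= 4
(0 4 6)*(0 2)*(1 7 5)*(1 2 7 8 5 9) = (0 4 6 7 9 1 8 5 2) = [4, 8, 0, 3, 6, 2, 7, 9, 5, 1]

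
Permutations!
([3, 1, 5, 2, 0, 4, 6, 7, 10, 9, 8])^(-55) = (8 10)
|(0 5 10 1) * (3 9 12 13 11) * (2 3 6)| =|(0 5 10 1)(2 3 9 12 13 11 6)| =28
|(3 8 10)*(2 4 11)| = |(2 4 11)(3 8 10)| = 3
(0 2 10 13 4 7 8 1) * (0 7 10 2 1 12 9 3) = [1, 7, 2, 0, 10, 5, 6, 8, 12, 3, 13, 11, 9, 4] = (0 1 7 8 12 9 3)(4 10 13)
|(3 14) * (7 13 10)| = |(3 14)(7 13 10)| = 6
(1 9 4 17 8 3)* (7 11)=(1 9 4 17 8 3)(7 11)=[0, 9, 2, 1, 17, 5, 6, 11, 3, 4, 10, 7, 12, 13, 14, 15, 16, 8]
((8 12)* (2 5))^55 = ((2 5)(8 12))^55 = (2 5)(8 12)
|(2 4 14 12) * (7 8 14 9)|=|(2 4 9 7 8 14 12)|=7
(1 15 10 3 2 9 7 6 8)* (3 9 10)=(1 15 3 2 10 9 7 6 8)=[0, 15, 10, 2, 4, 5, 8, 6, 1, 7, 9, 11, 12, 13, 14, 3]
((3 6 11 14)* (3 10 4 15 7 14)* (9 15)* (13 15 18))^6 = (4 14 15 18)(7 13 9 10)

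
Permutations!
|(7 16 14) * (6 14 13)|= 5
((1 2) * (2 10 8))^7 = (1 2 8 10)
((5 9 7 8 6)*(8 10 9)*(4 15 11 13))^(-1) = ((4 15 11 13)(5 8 6)(7 10 9))^(-1) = (4 13 11 15)(5 6 8)(7 9 10)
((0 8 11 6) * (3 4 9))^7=(0 6 11 8)(3 4 9)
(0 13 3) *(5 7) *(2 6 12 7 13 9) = (0 9 2 6 12 7 5 13 3) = [9, 1, 6, 0, 4, 13, 12, 5, 8, 2, 10, 11, 7, 3]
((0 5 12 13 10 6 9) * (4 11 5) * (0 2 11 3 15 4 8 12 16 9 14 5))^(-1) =(0 11 2 9 16 5 14 6 10 13 12 8)(3 4 15)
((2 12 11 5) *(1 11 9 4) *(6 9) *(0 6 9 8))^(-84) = (12)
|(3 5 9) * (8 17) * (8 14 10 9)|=|(3 5 8 17 14 10 9)|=7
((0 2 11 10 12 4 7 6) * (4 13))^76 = ((0 2 11 10 12 13 4 7 6))^76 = (0 12 6 10 7 11 4 2 13)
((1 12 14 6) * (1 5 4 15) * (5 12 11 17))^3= (1 5)(4 11)(15 17)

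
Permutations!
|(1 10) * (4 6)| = 2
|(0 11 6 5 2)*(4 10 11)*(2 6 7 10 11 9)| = |(0 4 11 7 10 9 2)(5 6)| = 14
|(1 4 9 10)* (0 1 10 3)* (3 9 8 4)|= 6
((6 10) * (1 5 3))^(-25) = (1 3 5)(6 10)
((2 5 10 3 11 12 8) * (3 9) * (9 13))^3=((2 5 10 13 9 3 11 12 8))^3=(2 13 11)(3 8 10)(5 9 12)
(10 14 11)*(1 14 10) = (1 14 11) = [0, 14, 2, 3, 4, 5, 6, 7, 8, 9, 10, 1, 12, 13, 11]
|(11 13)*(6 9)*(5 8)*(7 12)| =|(5 8)(6 9)(7 12)(11 13)| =2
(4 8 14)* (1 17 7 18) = (1 17 7 18)(4 8 14) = [0, 17, 2, 3, 8, 5, 6, 18, 14, 9, 10, 11, 12, 13, 4, 15, 16, 7, 1]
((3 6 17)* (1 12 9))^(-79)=(1 9 12)(3 17 6)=((1 12 9)(3 6 17))^(-79)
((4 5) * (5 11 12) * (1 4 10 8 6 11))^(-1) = ((1 4)(5 10 8 6 11 12))^(-1) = (1 4)(5 12 11 6 8 10)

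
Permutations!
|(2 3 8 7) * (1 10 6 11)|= 4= |(1 10 6 11)(2 3 8 7)|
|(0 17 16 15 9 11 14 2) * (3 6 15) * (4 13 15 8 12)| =|(0 17 16 3 6 8 12 4 13 15 9 11 14 2)| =14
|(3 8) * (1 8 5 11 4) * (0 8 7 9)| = |(0 8 3 5 11 4 1 7 9)| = 9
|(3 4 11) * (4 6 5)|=|(3 6 5 4 11)|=5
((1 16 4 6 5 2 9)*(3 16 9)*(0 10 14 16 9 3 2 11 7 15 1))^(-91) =(16)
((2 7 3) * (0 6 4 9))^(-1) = (0 9 4 6)(2 3 7)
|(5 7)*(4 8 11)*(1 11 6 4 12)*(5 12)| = 15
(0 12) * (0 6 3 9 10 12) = (3 9 10 12 6) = [0, 1, 2, 9, 4, 5, 3, 7, 8, 10, 12, 11, 6]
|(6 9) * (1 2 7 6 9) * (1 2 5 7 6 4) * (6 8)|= 12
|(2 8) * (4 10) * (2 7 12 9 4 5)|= 8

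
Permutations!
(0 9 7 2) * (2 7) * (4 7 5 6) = (0 9 2)(4 7 5 6) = [9, 1, 0, 3, 7, 6, 4, 5, 8, 2]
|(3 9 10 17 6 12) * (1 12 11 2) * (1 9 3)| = 6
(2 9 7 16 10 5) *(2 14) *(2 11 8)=(2 9 7 16 10 5 14 11 8)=[0, 1, 9, 3, 4, 14, 6, 16, 2, 7, 5, 8, 12, 13, 11, 15, 10]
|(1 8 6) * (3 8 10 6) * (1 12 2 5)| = 6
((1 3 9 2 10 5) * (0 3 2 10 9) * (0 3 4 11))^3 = (11)(1 10 2 5 9)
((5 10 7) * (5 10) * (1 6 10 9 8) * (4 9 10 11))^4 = ((1 6 11 4 9 8)(7 10))^4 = (1 9 11)(4 6 8)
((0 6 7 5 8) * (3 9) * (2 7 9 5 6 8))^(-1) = (0 8)(2 5 3 9 6 7) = ((0 8)(2 7 6 9 3 5))^(-1)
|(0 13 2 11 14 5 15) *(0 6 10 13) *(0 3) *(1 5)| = |(0 3)(1 5 15 6 10 13 2 11 14)| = 18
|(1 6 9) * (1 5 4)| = 5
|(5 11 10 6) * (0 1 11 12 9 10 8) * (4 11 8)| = 30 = |(0 1 8)(4 11)(5 12 9 10 6)|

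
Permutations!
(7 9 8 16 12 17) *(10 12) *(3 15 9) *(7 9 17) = [0, 1, 2, 15, 4, 5, 6, 3, 16, 8, 12, 11, 7, 13, 14, 17, 10, 9] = (3 15 17 9 8 16 10 12 7)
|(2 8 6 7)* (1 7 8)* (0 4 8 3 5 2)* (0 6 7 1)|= |(0 4 8 7 6 3 5 2)|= 8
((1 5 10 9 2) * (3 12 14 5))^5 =((1 3 12 14 5 10 9 2))^5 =(1 10 12 2 5 3 9 14)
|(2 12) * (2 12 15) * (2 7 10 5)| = 5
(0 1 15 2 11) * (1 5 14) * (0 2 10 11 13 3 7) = (0 5 14 1 15 10 11 2 13 3 7) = [5, 15, 13, 7, 4, 14, 6, 0, 8, 9, 11, 2, 12, 3, 1, 10]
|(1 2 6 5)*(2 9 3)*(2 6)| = |(1 9 3 6 5)| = 5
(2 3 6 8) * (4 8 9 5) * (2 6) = [0, 1, 3, 2, 8, 4, 9, 7, 6, 5] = (2 3)(4 8 6 9 5)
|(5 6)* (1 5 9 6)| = |(1 5)(6 9)| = 2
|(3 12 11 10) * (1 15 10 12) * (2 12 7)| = 4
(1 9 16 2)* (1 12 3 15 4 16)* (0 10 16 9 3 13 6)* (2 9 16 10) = [2, 3, 12, 15, 16, 5, 0, 7, 8, 1, 10, 11, 13, 6, 14, 4, 9] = (0 2 12 13 6)(1 3 15 4 16 9)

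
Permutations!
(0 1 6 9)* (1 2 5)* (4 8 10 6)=(0 2 5 1 4 8 10 6 9)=[2, 4, 5, 3, 8, 1, 9, 7, 10, 0, 6]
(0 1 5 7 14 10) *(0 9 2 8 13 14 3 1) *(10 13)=[0, 5, 8, 1, 4, 7, 6, 3, 10, 2, 9, 11, 12, 14, 13]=(1 5 7 3)(2 8 10 9)(13 14)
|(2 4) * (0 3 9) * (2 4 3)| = 4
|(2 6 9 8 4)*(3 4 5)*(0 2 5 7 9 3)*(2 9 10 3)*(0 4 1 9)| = |(1 9 8 7 10 3)(2 6)(4 5)| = 6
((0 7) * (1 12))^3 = (0 7)(1 12)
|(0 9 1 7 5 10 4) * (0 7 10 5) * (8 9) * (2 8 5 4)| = |(0 5 4 7)(1 10 2 8 9)| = 20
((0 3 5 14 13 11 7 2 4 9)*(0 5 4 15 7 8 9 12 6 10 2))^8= ((0 3 4 12 6 10 2 15 7)(5 14 13 11 8 9))^8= (0 7 15 2 10 6 12 4 3)(5 13 8)(9 14 11)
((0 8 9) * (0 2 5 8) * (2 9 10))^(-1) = (2 10 8 5)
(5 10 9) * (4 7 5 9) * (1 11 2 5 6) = [0, 11, 5, 3, 7, 10, 1, 6, 8, 9, 4, 2] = (1 11 2 5 10 4 7 6)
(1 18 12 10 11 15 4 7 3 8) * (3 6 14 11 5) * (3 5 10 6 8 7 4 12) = (1 18 3 7 8)(6 14 11 15 12) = [0, 18, 2, 7, 4, 5, 14, 8, 1, 9, 10, 15, 6, 13, 11, 12, 16, 17, 3]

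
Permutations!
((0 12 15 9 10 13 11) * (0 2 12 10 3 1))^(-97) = ((0 10 13 11 2 12 15 9 3 1))^(-97) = (0 11 15 1 13 12 3 10 2 9)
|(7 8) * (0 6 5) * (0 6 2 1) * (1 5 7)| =|(0 2 5 6 7 8 1)| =7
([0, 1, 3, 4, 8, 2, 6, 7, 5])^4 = (2 5 8 4 3)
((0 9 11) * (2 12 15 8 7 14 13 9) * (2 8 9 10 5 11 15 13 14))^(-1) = (0 11 5 10 13 12 2 7 8)(9 15)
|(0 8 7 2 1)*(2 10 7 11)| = 10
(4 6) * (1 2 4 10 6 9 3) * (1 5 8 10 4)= (1 2)(3 5 8 10 6 4 9)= [0, 2, 1, 5, 9, 8, 4, 7, 10, 3, 6]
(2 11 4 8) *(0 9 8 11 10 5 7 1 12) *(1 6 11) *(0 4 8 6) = [9, 12, 10, 3, 1, 7, 11, 0, 2, 6, 5, 8, 4] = (0 9 6 11 8 2 10 5 7)(1 12 4)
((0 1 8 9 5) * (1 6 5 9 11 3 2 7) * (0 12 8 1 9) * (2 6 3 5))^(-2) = (0 7 6)(2 3 9)(5 8)(11 12)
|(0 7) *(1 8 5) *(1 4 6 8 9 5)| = 6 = |(0 7)(1 9 5 4 6 8)|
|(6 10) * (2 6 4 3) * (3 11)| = |(2 6 10 4 11 3)| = 6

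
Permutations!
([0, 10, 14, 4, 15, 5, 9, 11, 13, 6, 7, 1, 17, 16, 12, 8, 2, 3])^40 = (17)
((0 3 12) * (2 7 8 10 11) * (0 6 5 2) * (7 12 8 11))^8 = (12)(0 8 7)(3 10 11)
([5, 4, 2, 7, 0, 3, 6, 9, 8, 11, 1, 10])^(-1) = (0 4 1 10 11 9 7 3 5)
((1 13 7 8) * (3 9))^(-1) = ((1 13 7 8)(3 9))^(-1) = (1 8 7 13)(3 9)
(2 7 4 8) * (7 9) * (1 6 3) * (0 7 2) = (0 7 4 8)(1 6 3)(2 9) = [7, 6, 9, 1, 8, 5, 3, 4, 0, 2]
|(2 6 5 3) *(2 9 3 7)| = 4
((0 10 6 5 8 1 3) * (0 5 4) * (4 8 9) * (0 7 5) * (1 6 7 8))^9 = ((0 10 7 5 9 4 8 6 1 3))^9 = (0 3 1 6 8 4 9 5 7 10)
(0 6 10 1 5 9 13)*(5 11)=(0 6 10 1 11 5 9 13)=[6, 11, 2, 3, 4, 9, 10, 7, 8, 13, 1, 5, 12, 0]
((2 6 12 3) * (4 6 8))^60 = ((2 8 4 6 12 3))^60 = (12)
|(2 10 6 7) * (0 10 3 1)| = |(0 10 6 7 2 3 1)| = 7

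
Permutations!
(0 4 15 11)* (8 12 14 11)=(0 4 15 8 12 14 11)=[4, 1, 2, 3, 15, 5, 6, 7, 12, 9, 10, 0, 14, 13, 11, 8]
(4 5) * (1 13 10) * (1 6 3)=(1 13 10 6 3)(4 5)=[0, 13, 2, 1, 5, 4, 3, 7, 8, 9, 6, 11, 12, 10]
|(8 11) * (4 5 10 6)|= 4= |(4 5 10 6)(8 11)|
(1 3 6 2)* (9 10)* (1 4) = [0, 3, 4, 6, 1, 5, 2, 7, 8, 10, 9] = (1 3 6 2 4)(9 10)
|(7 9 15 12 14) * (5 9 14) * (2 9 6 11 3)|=8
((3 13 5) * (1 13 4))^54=(1 4 3 5 13)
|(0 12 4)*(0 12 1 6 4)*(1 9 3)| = 7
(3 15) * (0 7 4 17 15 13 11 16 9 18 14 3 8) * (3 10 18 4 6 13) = (0 7 6 13 11 16 9 4 17 15 8)(10 18 14) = [7, 1, 2, 3, 17, 5, 13, 6, 0, 4, 18, 16, 12, 11, 10, 8, 9, 15, 14]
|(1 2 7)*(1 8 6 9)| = 6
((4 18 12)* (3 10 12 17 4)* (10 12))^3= ((3 12)(4 18 17))^3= (18)(3 12)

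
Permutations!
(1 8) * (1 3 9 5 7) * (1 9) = (1 8 3)(5 7 9) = [0, 8, 2, 1, 4, 7, 6, 9, 3, 5]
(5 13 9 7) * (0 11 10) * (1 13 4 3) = (0 11 10)(1 13 9 7 5 4 3) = [11, 13, 2, 1, 3, 4, 6, 5, 8, 7, 0, 10, 12, 9]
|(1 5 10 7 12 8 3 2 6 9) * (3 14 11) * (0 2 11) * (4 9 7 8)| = 12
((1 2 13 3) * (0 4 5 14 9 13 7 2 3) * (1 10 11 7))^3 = (0 14)(1 11)(2 10)(3 7)(4 9)(5 13)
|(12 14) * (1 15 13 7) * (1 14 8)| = 7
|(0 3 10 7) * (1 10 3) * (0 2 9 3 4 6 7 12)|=|(0 1 10 12)(2 9 3 4 6 7)|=12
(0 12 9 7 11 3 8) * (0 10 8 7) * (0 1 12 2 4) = (0 2 4)(1 12 9)(3 7 11)(8 10) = [2, 12, 4, 7, 0, 5, 6, 11, 10, 1, 8, 3, 9]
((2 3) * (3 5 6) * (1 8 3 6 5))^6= (1 3)(2 8)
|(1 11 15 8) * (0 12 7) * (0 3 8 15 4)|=8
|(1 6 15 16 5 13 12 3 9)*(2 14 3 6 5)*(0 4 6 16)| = 36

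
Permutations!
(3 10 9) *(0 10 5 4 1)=[10, 0, 2, 5, 1, 4, 6, 7, 8, 3, 9]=(0 10 9 3 5 4 1)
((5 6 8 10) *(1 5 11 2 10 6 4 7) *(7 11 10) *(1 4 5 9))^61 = ((1 9)(2 7 4 11)(6 8))^61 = (1 9)(2 7 4 11)(6 8)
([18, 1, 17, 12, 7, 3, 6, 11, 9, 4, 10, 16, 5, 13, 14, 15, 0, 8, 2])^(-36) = (0 8 11 2 4)(7 18 9 16 17)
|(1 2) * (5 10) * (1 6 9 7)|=|(1 2 6 9 7)(5 10)|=10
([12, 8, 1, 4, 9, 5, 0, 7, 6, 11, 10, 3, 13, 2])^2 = (0 13 1 6 12 2 8)(3 9)(4 11)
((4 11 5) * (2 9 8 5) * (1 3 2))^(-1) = ((1 3 2 9 8 5 4 11))^(-1) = (1 11 4 5 8 9 2 3)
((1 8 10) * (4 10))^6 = ((1 8 4 10))^6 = (1 4)(8 10)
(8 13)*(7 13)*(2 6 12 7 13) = [0, 1, 6, 3, 4, 5, 12, 2, 13, 9, 10, 11, 7, 8] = (2 6 12 7)(8 13)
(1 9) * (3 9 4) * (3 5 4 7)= (1 7 3 9)(4 5)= [0, 7, 2, 9, 5, 4, 6, 3, 8, 1]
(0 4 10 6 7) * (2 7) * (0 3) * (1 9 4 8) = (0 8 1 9 4 10 6 2 7 3) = [8, 9, 7, 0, 10, 5, 2, 3, 1, 4, 6]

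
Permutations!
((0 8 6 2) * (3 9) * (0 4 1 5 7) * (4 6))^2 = ((0 8 4 1 5 7)(2 6)(3 9))^2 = (9)(0 4 5)(1 7 8)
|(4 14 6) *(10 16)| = 6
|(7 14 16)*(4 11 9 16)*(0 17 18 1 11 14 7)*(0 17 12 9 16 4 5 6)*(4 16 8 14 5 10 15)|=15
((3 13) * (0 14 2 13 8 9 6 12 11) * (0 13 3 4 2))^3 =((0 14)(2 3 8 9 6 12 11 13 4))^3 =(0 14)(2 9 11)(3 6 13)(4 8 12)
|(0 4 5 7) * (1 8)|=4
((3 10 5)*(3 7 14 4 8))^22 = (3 10 5 7 14 4 8)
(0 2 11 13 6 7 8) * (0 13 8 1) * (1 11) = (0 2 1)(6 7 11 8 13) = [2, 0, 1, 3, 4, 5, 7, 11, 13, 9, 10, 8, 12, 6]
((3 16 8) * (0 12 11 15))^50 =(0 11)(3 8 16)(12 15) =((0 12 11 15)(3 16 8))^50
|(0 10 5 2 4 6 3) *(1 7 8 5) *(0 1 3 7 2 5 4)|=|(0 10 3 1 2)(4 6 7 8)|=20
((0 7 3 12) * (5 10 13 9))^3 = ((0 7 3 12)(5 10 13 9))^3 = (0 12 3 7)(5 9 13 10)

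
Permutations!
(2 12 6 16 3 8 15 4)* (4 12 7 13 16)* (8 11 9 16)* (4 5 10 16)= (2 7 13 8 15 12 6 5 10 16 3 11 9 4)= [0, 1, 7, 11, 2, 10, 5, 13, 15, 4, 16, 9, 6, 8, 14, 12, 3]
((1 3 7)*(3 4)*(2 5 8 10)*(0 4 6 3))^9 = ((0 4)(1 6 3 7)(2 5 8 10))^9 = (0 4)(1 6 3 7)(2 5 8 10)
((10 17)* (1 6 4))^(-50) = (17)(1 6 4)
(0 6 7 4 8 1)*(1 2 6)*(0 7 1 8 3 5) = [8, 7, 6, 5, 3, 0, 1, 4, 2] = (0 8 2 6 1 7 4 3 5)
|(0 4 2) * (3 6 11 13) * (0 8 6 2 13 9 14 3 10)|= 28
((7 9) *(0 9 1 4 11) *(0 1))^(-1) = (0 7 9)(1 11 4)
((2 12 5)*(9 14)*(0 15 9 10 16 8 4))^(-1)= (0 4 8 16 10 14 9 15)(2 5 12)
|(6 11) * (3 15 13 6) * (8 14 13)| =7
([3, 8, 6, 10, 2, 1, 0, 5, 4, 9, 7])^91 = (0 3 10 7 5 1 8 4 2 6)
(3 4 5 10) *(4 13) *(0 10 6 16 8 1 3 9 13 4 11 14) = [10, 3, 2, 4, 5, 6, 16, 7, 1, 13, 9, 14, 12, 11, 0, 15, 8] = (0 10 9 13 11 14)(1 3 4 5 6 16 8)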